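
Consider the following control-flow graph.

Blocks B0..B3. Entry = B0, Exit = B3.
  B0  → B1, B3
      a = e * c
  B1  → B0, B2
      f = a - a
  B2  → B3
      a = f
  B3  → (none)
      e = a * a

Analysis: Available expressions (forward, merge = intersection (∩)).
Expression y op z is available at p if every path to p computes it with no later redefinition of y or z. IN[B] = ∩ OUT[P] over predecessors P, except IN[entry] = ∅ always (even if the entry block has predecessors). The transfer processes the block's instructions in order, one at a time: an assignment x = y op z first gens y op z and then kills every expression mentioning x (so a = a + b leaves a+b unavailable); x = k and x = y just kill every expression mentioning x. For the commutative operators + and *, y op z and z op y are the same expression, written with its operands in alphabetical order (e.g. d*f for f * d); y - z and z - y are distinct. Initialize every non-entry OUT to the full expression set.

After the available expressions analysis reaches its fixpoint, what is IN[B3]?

Converged values:
  B0:  IN={}  OUT={c*e}
  B1:  IN={c*e}  OUT={a-a, c*e}
  B2:  IN={a-a, c*e}  OUT={c*e}
  B3:  IN={c*e}  OUT={a*a}

Merge at B3: IN[B3] = OUT[B0] ∩ OUT[B2] = {c*e}

Answer: {c*e}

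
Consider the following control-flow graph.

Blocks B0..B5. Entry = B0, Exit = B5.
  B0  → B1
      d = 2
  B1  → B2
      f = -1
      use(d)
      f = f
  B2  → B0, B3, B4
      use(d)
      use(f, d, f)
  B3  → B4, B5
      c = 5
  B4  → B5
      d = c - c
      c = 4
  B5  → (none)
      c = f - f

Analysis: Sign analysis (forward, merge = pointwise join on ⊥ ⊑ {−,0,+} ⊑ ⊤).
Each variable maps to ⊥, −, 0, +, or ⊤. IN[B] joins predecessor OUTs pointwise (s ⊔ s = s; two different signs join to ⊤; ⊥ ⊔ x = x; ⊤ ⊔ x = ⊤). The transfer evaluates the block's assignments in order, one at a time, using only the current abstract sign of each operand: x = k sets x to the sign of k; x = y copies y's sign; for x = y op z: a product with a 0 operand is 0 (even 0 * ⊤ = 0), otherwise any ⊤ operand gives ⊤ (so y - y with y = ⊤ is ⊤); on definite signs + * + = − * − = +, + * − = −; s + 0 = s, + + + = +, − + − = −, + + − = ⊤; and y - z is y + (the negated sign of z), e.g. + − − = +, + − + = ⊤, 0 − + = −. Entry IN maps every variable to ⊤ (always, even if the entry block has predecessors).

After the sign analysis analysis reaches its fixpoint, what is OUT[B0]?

Fixpoint table:
  B0:   IN=(all ⊤)   OUT={d:+; rest ⊤}
  B1:   IN={d:+; rest ⊤}   OUT={d:+, f:-; rest ⊤}
  B2:   IN={d:+, f:-; rest ⊤}   OUT={d:+, f:-; rest ⊤}
  B3:   IN={d:+, f:-; rest ⊤}   OUT={c:+, d:+, f:-; rest ⊤}
  B4:   IN={d:+, f:-; rest ⊤}   OUT={c:+, f:-; rest ⊤}
  B5:   IN={c:+, f:-; rest ⊤}   OUT={f:-; rest ⊤}

Merge at B0 (entry node, so the boundary value (all ⊤) is joined with the incoming edge(s)): IN[B0] = (all ⊤) ⊔ OUT[B2] = {a: ⊤, b: ⊤, c: ⊤, d: ⊤, e: ⊤, f: ⊤}
Applying B0's transfer function to that IN value gives OUT[B0] (row B0 above).

Answer: {a: ⊤, b: ⊤, c: ⊤, d: +, e: ⊤, f: ⊤}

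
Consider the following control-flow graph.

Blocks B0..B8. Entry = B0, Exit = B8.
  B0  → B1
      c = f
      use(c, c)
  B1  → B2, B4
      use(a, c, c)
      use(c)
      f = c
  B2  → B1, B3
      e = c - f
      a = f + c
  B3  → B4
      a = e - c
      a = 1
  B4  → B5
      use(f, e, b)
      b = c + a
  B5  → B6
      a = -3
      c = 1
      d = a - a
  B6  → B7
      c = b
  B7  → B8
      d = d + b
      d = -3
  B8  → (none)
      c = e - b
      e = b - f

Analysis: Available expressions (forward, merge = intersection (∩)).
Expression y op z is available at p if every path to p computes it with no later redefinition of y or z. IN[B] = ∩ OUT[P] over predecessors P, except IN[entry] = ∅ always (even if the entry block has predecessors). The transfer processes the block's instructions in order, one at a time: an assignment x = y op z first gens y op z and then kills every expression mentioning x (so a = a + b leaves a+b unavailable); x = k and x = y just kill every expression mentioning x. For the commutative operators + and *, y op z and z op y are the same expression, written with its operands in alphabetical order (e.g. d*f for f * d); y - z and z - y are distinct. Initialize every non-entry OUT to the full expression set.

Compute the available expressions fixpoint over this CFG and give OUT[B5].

Answer: {a-a}

Working:
Converged values:
  B0:   IN={}   OUT={}
  B1:   IN={}   OUT={}
  B2:   IN={}   OUT={c+f, c-f}
  B3:   IN={c+f, c-f}   OUT={c+f, c-f, e-c}
  B4:   IN={}   OUT={a+c}
  B5:   IN={a+c}   OUT={a-a}
  B6:   IN={a-a}   OUT={a-a}
  B7:   IN={a-a}   OUT={a-a}
  B8:   IN={a-a}   OUT={a-a, b-f}

Merge at B5: IN[B5] = OUT[B4] = {a+c}
Applying B5's transfer function to that IN value gives OUT[B5] (row B5 above).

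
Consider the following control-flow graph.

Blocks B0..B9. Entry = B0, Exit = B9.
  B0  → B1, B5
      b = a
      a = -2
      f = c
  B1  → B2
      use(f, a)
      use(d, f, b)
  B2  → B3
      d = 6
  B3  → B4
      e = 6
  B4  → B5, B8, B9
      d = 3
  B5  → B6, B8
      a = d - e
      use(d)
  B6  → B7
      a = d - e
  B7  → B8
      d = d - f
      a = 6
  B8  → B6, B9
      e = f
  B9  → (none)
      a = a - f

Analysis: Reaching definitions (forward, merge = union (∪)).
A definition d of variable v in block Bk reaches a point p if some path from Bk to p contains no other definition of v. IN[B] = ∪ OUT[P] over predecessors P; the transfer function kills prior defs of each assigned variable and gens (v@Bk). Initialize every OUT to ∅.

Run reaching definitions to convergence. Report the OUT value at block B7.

Answer: {a@B7, b@B0, d@B7, e@B3, e@B8, f@B0}

Trace:
Fixpoint table:
  B0: | IN={} | OUT={a@B0, b@B0, f@B0}
  B1: | IN={a@B0, b@B0, f@B0} | OUT={a@B0, b@B0, f@B0}
  B2: | IN={a@B0, b@B0, f@B0} | OUT={a@B0, b@B0, d@B2, f@B0}
  B3: | IN={a@B0, b@B0, d@B2, f@B0} | OUT={a@B0, b@B0, d@B2, e@B3, f@B0}
  B4: | IN={a@B0, b@B0, d@B2, e@B3, f@B0} | OUT={a@B0, b@B0, d@B4, e@B3, f@B0}
  B5: | IN={a@B0, b@B0, d@B4, e@B3, f@B0} | OUT={a@B5, b@B0, d@B4, e@B3, f@B0}
  B6: | IN={a@B0, a@B5, a@B7, b@B0, d@B4, d@B7, e@B3, e@B8, f@B0} | OUT={a@B6, b@B0, d@B4, d@B7, e@B3, e@B8, f@B0}
  B7: | IN={a@B6, b@B0, d@B4, d@B7, e@B3, e@B8, f@B0} | OUT={a@B7, b@B0, d@B7, e@B3, e@B8, f@B0}
  B8: | IN={a@B0, a@B5, a@B7, b@B0, d@B4, d@B7, e@B3, e@B8, f@B0} | OUT={a@B0, a@B5, a@B7, b@B0, d@B4, d@B7, e@B8, f@B0}
  B9: | IN={a@B0, a@B5, a@B7, b@B0, d@B4, d@B7, e@B3, e@B8, f@B0} | OUT={a@B9, b@B0, d@B4, d@B7, e@B3, e@B8, f@B0}

Merge at B7: IN[B7] = OUT[B6] = {a@B6, b@B0, d@B4, d@B7, e@B3, e@B8, f@B0}
Applying B7's transfer function to that IN value gives OUT[B7] (row B7 above).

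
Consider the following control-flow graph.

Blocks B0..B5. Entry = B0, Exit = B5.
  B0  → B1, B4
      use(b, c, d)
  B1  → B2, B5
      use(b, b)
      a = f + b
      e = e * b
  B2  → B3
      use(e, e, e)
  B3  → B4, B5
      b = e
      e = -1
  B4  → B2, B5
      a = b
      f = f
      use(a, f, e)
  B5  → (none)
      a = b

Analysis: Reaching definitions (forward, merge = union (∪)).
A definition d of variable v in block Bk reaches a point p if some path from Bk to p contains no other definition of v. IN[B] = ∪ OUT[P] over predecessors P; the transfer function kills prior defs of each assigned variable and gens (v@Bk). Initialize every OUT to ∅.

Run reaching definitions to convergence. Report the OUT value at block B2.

Answer: {a@B1, a@B4, b@B3, e@B1, e@B3, f@B4}

Derivation:
Converged values:
  B0:  IN={}  OUT={}
  B1:  IN={}  OUT={a@B1, e@B1}
  B2:  IN={a@B1, a@B4, b@B3, e@B1, e@B3, f@B4}  OUT={a@B1, a@B4, b@B3, e@B1, e@B3, f@B4}
  B3:  IN={a@B1, a@B4, b@B3, e@B1, e@B3, f@B4}  OUT={a@B1, a@B4, b@B3, e@B3, f@B4}
  B4:  IN={a@B1, a@B4, b@B3, e@B3, f@B4}  OUT={a@B4, b@B3, e@B3, f@B4}
  B5:  IN={a@B1, a@B4, b@B3, e@B1, e@B3, f@B4}  OUT={a@B5, b@B3, e@B1, e@B3, f@B4}

Merge at B2: IN[B2] = OUT[B1] ⊔ OUT[B4] = {a@B1, a@B4, b@B3, e@B1, e@B3, f@B4}
Applying B2's transfer function to that IN value gives OUT[B2] (row B2 above).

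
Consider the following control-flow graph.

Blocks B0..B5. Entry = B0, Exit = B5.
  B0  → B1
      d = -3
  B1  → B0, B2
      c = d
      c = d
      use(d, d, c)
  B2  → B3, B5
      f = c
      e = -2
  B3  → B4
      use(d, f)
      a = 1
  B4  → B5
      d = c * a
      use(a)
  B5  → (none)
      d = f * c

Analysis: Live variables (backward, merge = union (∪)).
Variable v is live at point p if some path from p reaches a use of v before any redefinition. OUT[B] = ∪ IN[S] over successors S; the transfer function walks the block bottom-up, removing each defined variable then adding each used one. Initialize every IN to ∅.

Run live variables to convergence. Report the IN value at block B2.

Answer: {c, d}

Derivation:
Per-block solution:
  B0:   IN={}   OUT={d}
  B1:   IN={d}   OUT={c, d}
  B2:   IN={c, d}   OUT={c, d, f}
  B3:   IN={c, d, f}   OUT={a, c, f}
  B4:   IN={a, c, f}   OUT={c, f}
  B5:   IN={c, f}   OUT={}

Merge at B2: OUT[B2] = IN[B3] ⊔ IN[B5] = {c, d, f}
Applying B2's transfer function to that OUT value gives IN[B2] (row B2 above).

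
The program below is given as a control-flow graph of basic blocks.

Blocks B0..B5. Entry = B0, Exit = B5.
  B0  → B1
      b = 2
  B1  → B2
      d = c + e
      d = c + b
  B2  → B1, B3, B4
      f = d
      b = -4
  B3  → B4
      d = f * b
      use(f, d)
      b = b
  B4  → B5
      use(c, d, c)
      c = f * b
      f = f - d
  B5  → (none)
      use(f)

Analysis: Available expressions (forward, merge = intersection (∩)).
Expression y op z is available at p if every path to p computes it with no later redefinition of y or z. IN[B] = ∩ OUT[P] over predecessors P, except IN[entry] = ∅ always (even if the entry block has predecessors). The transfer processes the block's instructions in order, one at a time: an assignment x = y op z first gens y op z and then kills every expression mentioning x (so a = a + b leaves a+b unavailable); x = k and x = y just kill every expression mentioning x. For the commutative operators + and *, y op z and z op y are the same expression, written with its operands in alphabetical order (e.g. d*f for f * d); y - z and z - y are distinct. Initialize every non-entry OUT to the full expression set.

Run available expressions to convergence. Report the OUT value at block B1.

Per-block solution:
  B0: | IN={} | OUT={}
  B1: | IN={} | OUT={b+c, c+e}
  B2: | IN={b+c, c+e} | OUT={c+e}
  B3: | IN={c+e} | OUT={c+e}
  B4: | IN={c+e} | OUT={}
  B5: | IN={} | OUT={}

Merge at B1: IN[B1] = OUT[B0] ∩ OUT[B2] = {}
Applying B1's transfer function to that IN value gives OUT[B1] (row B1 above).

Answer: {b+c, c+e}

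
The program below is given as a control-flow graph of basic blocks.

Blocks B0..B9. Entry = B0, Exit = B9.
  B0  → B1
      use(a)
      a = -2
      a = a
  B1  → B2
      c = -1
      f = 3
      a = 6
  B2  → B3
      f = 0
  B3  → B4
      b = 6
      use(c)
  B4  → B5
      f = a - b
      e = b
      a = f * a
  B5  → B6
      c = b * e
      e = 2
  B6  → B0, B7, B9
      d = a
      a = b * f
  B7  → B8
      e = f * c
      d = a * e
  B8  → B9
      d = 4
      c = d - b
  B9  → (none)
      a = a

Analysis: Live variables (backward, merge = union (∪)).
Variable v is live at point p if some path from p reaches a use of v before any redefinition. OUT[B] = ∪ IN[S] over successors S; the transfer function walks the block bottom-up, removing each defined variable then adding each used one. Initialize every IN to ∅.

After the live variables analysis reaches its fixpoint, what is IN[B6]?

Per-block solution:
  B0:  IN={a}  OUT={}
  B1:  IN={}  OUT={a, c}
  B2:  IN={a, c}  OUT={a, c}
  B3:  IN={a, c}  OUT={a, b}
  B4:  IN={a, b}  OUT={a, b, e, f}
  B5:  IN={a, b, e, f}  OUT={a, b, c, f}
  B6:  IN={a, b, c, f}  OUT={a, b, c, f}
  B7:  IN={a, b, c, f}  OUT={a, b}
  B8:  IN={a, b}  OUT={a}
  B9:  IN={a}  OUT={}

Merge at B6: OUT[B6] = IN[B0] ⊔ IN[B7] ⊔ IN[B9] = {a, b, c, f}
Applying B6's transfer function to that OUT value gives IN[B6] (row B6 above).

Answer: {a, b, c, f}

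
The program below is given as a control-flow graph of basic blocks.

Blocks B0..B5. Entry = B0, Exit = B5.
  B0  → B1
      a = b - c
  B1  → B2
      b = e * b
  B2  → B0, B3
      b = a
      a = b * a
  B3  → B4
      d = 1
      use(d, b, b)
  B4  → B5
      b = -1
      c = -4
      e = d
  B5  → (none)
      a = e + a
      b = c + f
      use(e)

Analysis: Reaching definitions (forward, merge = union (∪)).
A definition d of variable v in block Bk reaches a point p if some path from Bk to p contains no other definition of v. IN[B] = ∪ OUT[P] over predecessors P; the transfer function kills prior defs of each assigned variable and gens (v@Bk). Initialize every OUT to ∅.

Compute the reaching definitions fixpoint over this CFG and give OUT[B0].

Fixpoint table:
  B0:   IN={a@B2, b@B2}   OUT={a@B0, b@B2}
  B1:   IN={a@B0, b@B2}   OUT={a@B0, b@B1}
  B2:   IN={a@B0, b@B1}   OUT={a@B2, b@B2}
  B3:   IN={a@B2, b@B2}   OUT={a@B2, b@B2, d@B3}
  B4:   IN={a@B2, b@B2, d@B3}   OUT={a@B2, b@B4, c@B4, d@B3, e@B4}
  B5:   IN={a@B2, b@B4, c@B4, d@B3, e@B4}   OUT={a@B5, b@B5, c@B4, d@B3, e@B4}

Merge at B0 (entry node, so the boundary value {} is joined with the incoming edge(s)): IN[B0] = {} ⊔ OUT[B2] = {a@B2, b@B2}
Applying B0's transfer function to that IN value gives OUT[B0] (row B0 above).

Answer: {a@B0, b@B2}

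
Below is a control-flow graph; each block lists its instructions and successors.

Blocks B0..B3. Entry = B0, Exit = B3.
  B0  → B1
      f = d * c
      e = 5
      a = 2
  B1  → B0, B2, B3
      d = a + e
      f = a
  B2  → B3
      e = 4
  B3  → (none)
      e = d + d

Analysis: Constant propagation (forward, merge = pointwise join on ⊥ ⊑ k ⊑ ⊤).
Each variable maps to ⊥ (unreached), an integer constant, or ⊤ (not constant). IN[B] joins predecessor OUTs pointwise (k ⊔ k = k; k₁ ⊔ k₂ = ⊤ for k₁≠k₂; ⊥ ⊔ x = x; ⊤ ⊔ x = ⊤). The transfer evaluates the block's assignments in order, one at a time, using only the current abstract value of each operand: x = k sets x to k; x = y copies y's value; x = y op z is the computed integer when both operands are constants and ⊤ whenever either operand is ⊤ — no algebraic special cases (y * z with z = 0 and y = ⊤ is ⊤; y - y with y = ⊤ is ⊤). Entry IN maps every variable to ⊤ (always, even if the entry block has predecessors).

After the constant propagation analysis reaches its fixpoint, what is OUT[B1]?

Answer: {a: 2, b: ⊤, c: ⊤, d: 7, e: 5, f: 2}

Derivation:
Converged values:
  B0:  IN=(all ⊤)  OUT={a:2, e:5; rest ⊤}
  B1:  IN={a:2, e:5; rest ⊤}  OUT={a:2, d:7, e:5, f:2; rest ⊤}
  B2:  IN={a:2, d:7, e:5, f:2; rest ⊤}  OUT={a:2, d:7, e:4, f:2; rest ⊤}
  B3:  IN={a:2, d:7, f:2; rest ⊤}  OUT={a:2, d:7, e:14, f:2; rest ⊤}

Merge at B1: IN[B1] = OUT[B0] = {a: 2, b: ⊤, c: ⊤, d: ⊤, e: 5, f: ⊤}
Applying B1's transfer function to that IN value gives OUT[B1] (row B1 above).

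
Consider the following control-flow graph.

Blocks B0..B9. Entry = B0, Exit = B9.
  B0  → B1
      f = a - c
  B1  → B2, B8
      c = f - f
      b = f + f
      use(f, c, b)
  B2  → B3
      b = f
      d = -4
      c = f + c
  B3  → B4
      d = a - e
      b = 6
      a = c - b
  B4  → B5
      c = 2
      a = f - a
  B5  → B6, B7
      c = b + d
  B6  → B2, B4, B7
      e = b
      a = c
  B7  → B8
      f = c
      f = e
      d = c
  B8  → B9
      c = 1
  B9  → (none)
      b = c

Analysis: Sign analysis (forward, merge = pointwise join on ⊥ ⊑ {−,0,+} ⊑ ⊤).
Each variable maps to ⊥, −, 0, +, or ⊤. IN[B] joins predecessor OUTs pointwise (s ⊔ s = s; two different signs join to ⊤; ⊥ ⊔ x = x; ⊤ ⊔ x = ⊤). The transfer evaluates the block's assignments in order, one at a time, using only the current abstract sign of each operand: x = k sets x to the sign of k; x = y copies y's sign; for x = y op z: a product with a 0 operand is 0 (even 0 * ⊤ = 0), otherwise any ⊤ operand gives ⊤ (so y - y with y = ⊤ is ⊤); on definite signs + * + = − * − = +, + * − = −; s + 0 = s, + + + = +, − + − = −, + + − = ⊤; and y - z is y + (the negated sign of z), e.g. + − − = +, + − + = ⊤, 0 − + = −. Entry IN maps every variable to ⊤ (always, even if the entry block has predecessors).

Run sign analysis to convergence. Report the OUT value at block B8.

Per-block solution:
  B0: | IN=(all ⊤) | OUT=(all ⊤)
  B1: | IN=(all ⊤) | OUT=(all ⊤)
  B2: | IN=(all ⊤) | OUT={d:-; rest ⊤}
  B3: | IN={d:-; rest ⊤} | OUT={b:+; rest ⊤}
  B4: | IN={b:+; rest ⊤} | OUT={b:+, c:+; rest ⊤}
  B5: | IN={b:+, c:+; rest ⊤} | OUT={b:+; rest ⊤}
  B6: | IN={b:+; rest ⊤} | OUT={b:+, e:+; rest ⊤}
  B7: | IN={b:+; rest ⊤} | OUT={b:+; rest ⊤}
  B8: | IN=(all ⊤) | OUT={c:+; rest ⊤}
  B9: | IN={c:+; rest ⊤} | OUT={b:+, c:+; rest ⊤}

Merge at B8: IN[B8] = OUT[B1] ⊔ OUT[B7] = {a: ⊤, b: ⊤, c: ⊤, d: ⊤, e: ⊤, f: ⊤}
Applying B8's transfer function to that IN value gives OUT[B8] (row B8 above).

Answer: {a: ⊤, b: ⊤, c: +, d: ⊤, e: ⊤, f: ⊤}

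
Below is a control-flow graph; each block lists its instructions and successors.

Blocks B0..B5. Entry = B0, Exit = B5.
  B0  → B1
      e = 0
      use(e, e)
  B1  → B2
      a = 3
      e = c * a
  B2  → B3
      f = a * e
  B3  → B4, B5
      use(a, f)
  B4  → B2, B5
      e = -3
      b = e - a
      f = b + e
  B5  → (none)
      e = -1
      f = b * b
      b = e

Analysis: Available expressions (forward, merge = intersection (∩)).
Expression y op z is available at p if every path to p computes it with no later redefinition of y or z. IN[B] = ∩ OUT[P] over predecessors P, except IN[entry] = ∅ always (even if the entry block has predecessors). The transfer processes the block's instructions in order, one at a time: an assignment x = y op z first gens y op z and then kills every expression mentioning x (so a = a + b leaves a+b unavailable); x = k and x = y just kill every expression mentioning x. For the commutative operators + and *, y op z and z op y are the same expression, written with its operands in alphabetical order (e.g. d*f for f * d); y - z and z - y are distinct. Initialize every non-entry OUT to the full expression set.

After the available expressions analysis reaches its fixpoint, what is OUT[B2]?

Answer: {a*c, a*e}

Trace:
Converged values:
  B0:  IN={}  OUT={}
  B1:  IN={}  OUT={a*c}
  B2:  IN={a*c}  OUT={a*c, a*e}
  B3:  IN={a*c, a*e}  OUT={a*c, a*e}
  B4:  IN={a*c, a*e}  OUT={a*c, b+e, e-a}
  B5:  IN={a*c}  OUT={a*c}

Merge at B2: IN[B2] = OUT[B1] ∩ OUT[B4] = {a*c}
Applying B2's transfer function to that IN value gives OUT[B2] (row B2 above).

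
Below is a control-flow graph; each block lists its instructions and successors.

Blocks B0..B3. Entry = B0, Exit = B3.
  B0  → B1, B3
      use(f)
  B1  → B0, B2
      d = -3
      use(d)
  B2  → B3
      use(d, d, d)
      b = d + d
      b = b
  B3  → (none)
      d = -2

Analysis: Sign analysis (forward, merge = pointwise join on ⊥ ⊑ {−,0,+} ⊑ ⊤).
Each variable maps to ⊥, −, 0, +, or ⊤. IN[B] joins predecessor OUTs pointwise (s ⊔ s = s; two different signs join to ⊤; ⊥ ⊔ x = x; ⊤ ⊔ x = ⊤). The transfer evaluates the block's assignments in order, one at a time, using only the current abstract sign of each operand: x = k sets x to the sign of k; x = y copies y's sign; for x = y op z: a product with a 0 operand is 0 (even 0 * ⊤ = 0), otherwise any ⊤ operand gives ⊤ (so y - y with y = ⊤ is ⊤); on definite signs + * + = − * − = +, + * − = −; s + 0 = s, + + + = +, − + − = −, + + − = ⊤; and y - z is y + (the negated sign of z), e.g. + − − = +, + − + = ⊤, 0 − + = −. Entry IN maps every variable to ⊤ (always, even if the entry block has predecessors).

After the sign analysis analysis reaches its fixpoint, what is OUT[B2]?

Per-block solution:
  B0:   IN=(all ⊤)   OUT=(all ⊤)
  B1:   IN=(all ⊤)   OUT={d:-; rest ⊤}
  B2:   IN={d:-; rest ⊤}   OUT={b:-, d:-; rest ⊤}
  B3:   IN=(all ⊤)   OUT={d:-; rest ⊤}

Merge at B2: IN[B2] = OUT[B1] = {a: ⊤, b: ⊤, c: ⊤, d: -, e: ⊤, f: ⊤}
Applying B2's transfer function to that IN value gives OUT[B2] (row B2 above).

Answer: {a: ⊤, b: -, c: ⊤, d: -, e: ⊤, f: ⊤}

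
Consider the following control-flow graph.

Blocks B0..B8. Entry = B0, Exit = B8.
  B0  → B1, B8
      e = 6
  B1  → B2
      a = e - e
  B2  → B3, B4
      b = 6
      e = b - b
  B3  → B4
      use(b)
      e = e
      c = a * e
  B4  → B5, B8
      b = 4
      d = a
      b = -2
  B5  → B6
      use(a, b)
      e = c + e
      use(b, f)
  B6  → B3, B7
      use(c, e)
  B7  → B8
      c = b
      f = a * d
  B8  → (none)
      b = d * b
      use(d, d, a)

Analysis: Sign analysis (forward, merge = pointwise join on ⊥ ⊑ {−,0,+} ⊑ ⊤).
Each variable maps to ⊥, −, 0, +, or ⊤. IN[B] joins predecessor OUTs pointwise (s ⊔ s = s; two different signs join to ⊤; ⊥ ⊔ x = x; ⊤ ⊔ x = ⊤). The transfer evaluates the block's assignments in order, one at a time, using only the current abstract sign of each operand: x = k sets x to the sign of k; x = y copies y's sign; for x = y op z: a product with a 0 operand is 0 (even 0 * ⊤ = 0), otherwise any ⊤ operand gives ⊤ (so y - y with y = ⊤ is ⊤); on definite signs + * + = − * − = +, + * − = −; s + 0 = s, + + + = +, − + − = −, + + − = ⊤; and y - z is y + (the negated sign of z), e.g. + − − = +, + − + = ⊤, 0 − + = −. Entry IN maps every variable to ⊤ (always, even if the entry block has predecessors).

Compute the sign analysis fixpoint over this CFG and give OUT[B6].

Converged values:
  B0: | IN=(all ⊤) | OUT={e:+; rest ⊤}
  B1: | IN={e:+; rest ⊤} | OUT={e:+; rest ⊤}
  B2: | IN={e:+; rest ⊤} | OUT={b:+; rest ⊤}
  B3: | IN=(all ⊤) | OUT=(all ⊤)
  B4: | IN=(all ⊤) | OUT={b:-; rest ⊤}
  B5: | IN={b:-; rest ⊤} | OUT={b:-; rest ⊤}
  B6: | IN={b:-; rest ⊤} | OUT={b:-; rest ⊤}
  B7: | IN={b:-; rest ⊤} | OUT={b:-, c:-; rest ⊤}
  B8: | IN=(all ⊤) | OUT=(all ⊤)

Merge at B6: IN[B6] = OUT[B5] = {a: ⊤, b: -, c: ⊤, d: ⊤, e: ⊤, f: ⊤}
Applying B6's transfer function to that IN value gives OUT[B6] (row B6 above).

Answer: {a: ⊤, b: -, c: ⊤, d: ⊤, e: ⊤, f: ⊤}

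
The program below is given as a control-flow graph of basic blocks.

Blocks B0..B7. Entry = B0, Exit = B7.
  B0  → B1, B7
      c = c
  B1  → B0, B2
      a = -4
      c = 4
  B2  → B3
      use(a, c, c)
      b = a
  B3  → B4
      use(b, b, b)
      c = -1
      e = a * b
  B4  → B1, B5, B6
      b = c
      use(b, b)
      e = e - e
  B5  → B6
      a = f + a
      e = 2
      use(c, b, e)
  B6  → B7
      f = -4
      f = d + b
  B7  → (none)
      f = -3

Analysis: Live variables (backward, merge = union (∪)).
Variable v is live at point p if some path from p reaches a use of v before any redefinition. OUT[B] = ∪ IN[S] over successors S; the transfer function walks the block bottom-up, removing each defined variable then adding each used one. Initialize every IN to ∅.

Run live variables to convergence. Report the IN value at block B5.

Answer: {a, b, c, d, f}

Derivation:
Fixpoint table:
  B0:  IN={c, d, f}  OUT={d, f}
  B1:  IN={d, f}  OUT={a, c, d, f}
  B2:  IN={a, c, d, f}  OUT={a, b, d, f}
  B3:  IN={a, b, d, f}  OUT={a, c, d, e, f}
  B4:  IN={a, c, d, e, f}  OUT={a, b, c, d, f}
  B5:  IN={a, b, c, d, f}  OUT={b, d}
  B6:  IN={b, d}  OUT={}
  B7:  IN={}  OUT={}

Merge at B5: OUT[B5] = IN[B6] = {b, d}
Applying B5's transfer function to that OUT value gives IN[B5] (row B5 above).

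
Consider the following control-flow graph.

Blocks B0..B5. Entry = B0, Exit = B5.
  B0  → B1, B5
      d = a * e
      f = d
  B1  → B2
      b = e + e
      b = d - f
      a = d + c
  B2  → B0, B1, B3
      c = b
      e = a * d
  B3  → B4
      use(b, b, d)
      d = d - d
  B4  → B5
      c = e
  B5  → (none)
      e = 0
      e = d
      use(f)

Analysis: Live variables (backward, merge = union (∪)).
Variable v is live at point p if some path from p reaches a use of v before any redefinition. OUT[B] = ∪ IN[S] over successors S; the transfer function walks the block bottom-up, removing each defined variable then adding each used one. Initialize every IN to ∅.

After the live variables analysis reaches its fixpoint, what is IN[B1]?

Per-block solution:
  B0:   IN={a, c, e}   OUT={c, d, e, f}
  B1:   IN={c, d, e, f}   OUT={a, b, d, f}
  B2:   IN={a, b, d, f}   OUT={a, b, c, d, e, f}
  B3:   IN={b, d, e, f}   OUT={d, e, f}
  B4:   IN={d, e, f}   OUT={d, f}
  B5:   IN={d, f}   OUT={}

Merge at B1: OUT[B1] = IN[B2] = {a, b, d, f}
Applying B1's transfer function to that OUT value gives IN[B1] (row B1 above).

Answer: {c, d, e, f}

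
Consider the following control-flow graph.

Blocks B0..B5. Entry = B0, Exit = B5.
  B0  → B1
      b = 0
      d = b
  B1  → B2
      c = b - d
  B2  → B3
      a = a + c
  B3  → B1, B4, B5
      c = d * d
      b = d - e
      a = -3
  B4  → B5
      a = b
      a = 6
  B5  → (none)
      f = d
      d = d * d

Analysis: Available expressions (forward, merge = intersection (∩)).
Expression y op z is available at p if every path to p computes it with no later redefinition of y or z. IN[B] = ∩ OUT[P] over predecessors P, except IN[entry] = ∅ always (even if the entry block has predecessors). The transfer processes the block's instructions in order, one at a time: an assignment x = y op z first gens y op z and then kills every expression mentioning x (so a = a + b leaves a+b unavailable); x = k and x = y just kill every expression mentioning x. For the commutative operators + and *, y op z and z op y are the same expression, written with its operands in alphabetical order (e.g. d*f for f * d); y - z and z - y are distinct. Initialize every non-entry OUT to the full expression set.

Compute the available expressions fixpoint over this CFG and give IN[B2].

Answer: {b-d}

Derivation:
Per-block solution:
  B0:   IN={}   OUT={}
  B1:   IN={}   OUT={b-d}
  B2:   IN={b-d}   OUT={b-d}
  B3:   IN={b-d}   OUT={d*d, d-e}
  B4:   IN={d*d, d-e}   OUT={d*d, d-e}
  B5:   IN={d*d, d-e}   OUT={}

Merge at B2: IN[B2] = OUT[B1] = {b-d}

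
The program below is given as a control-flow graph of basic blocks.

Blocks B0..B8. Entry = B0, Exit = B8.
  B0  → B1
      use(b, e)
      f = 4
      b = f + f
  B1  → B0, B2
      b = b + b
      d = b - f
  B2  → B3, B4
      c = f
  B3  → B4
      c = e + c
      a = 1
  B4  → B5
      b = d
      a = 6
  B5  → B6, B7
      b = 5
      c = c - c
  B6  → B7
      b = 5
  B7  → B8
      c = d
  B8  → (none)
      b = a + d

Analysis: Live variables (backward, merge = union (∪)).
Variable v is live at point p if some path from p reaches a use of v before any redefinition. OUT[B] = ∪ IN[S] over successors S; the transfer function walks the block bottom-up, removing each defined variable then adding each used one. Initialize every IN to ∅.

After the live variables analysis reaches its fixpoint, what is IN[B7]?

Per-block solution:
  B0: | IN={b, e} | OUT={b, e, f}
  B1: | IN={b, e, f} | OUT={b, d, e, f}
  B2: | IN={d, e, f} | OUT={c, d, e}
  B3: | IN={c, d, e} | OUT={c, d}
  B4: | IN={c, d} | OUT={a, c, d}
  B5: | IN={a, c, d} | OUT={a, d}
  B6: | IN={a, d} | OUT={a, d}
  B7: | IN={a, d} | OUT={a, d}
  B8: | IN={a, d} | OUT={}

Merge at B7: OUT[B7] = IN[B8] = {a, d}
Applying B7's transfer function to that OUT value gives IN[B7] (row B7 above).

Answer: {a, d}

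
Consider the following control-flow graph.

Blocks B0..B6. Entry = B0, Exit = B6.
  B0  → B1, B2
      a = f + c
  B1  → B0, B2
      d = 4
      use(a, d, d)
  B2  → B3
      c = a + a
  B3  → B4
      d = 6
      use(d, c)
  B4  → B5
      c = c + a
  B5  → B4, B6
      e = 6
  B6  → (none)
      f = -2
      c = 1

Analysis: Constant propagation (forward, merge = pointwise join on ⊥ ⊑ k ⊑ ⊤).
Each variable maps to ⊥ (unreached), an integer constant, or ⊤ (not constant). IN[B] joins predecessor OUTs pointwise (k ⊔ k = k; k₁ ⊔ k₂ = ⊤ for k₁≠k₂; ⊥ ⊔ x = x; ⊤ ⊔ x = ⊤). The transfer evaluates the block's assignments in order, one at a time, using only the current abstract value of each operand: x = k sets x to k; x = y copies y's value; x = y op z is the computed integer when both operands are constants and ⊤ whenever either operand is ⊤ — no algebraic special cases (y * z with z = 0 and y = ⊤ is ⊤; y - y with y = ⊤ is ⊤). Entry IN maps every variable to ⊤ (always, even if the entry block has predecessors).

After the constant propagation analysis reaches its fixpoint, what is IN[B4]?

Converged values:
  B0:   IN=(all ⊤)   OUT=(all ⊤)
  B1:   IN=(all ⊤)   OUT={d:4; rest ⊤}
  B2:   IN=(all ⊤)   OUT=(all ⊤)
  B3:   IN=(all ⊤)   OUT={d:6; rest ⊤}
  B4:   IN={d:6; rest ⊤}   OUT={d:6; rest ⊤}
  B5:   IN={d:6; rest ⊤}   OUT={d:6, e:6; rest ⊤}
  B6:   IN={d:6, e:6; rest ⊤}   OUT={c:1, d:6, e:6, f:-2; rest ⊤}

Merge at B4: IN[B4] = OUT[B3] ⊔ OUT[B5] = {a: ⊤, b: ⊤, c: ⊤, d: 6, e: ⊤, f: ⊤}

Answer: {a: ⊤, b: ⊤, c: ⊤, d: 6, e: ⊤, f: ⊤}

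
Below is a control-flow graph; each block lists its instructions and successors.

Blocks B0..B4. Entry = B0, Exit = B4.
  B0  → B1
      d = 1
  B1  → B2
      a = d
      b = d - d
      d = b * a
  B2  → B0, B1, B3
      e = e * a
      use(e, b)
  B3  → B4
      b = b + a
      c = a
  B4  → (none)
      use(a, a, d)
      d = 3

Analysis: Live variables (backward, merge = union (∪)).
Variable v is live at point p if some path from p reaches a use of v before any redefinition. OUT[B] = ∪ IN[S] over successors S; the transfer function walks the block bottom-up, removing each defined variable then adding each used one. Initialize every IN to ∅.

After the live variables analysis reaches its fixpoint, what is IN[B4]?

Answer: {a, d}

Derivation:
Per-block solution:
  B0:  IN={e}  OUT={d, e}
  B1:  IN={d, e}  OUT={a, b, d, e}
  B2:  IN={a, b, d, e}  OUT={a, b, d, e}
  B3:  IN={a, b, d}  OUT={a, d}
  B4:  IN={a, d}  OUT={}

B4 is the boundary node: OUT[B4] = {}
Applying B4's transfer function to that OUT value gives IN[B4] (row B4 above).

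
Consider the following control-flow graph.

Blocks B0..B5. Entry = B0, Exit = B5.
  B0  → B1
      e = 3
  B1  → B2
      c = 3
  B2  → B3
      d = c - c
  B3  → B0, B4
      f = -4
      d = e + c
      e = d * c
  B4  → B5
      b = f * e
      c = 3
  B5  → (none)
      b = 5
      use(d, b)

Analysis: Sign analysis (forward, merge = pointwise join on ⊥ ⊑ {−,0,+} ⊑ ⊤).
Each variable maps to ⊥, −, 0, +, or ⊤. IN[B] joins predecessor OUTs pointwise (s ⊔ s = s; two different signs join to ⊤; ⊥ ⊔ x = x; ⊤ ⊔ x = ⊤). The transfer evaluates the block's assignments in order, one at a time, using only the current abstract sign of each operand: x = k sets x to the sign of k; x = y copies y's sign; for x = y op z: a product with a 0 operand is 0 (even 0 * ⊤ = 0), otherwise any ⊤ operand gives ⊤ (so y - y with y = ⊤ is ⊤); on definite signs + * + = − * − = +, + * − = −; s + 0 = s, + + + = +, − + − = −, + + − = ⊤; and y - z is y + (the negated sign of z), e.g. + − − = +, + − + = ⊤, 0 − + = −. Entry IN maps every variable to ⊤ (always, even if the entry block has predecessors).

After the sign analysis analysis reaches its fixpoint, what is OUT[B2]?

Per-block solution:
  B0:  IN=(all ⊤)  OUT={e:+; rest ⊤}
  B1:  IN={e:+; rest ⊤}  OUT={c:+, e:+; rest ⊤}
  B2:  IN={c:+, e:+; rest ⊤}  OUT={c:+, e:+; rest ⊤}
  B3:  IN={c:+, e:+; rest ⊤}  OUT={c:+, d:+, e:+, f:-; rest ⊤}
  B4:  IN={c:+, d:+, e:+, f:-; rest ⊤}  OUT={b:-, c:+, d:+, e:+, f:-; rest ⊤}
  B5:  IN={b:-, c:+, d:+, e:+, f:-; rest ⊤}  OUT={b:+, c:+, d:+, e:+, f:-; rest ⊤}

Merge at B2: IN[B2] = OUT[B1] = {a: ⊤, b: ⊤, c: +, d: ⊤, e: +, f: ⊤}
Applying B2's transfer function to that IN value gives OUT[B2] (row B2 above).

Answer: {a: ⊤, b: ⊤, c: +, d: ⊤, e: +, f: ⊤}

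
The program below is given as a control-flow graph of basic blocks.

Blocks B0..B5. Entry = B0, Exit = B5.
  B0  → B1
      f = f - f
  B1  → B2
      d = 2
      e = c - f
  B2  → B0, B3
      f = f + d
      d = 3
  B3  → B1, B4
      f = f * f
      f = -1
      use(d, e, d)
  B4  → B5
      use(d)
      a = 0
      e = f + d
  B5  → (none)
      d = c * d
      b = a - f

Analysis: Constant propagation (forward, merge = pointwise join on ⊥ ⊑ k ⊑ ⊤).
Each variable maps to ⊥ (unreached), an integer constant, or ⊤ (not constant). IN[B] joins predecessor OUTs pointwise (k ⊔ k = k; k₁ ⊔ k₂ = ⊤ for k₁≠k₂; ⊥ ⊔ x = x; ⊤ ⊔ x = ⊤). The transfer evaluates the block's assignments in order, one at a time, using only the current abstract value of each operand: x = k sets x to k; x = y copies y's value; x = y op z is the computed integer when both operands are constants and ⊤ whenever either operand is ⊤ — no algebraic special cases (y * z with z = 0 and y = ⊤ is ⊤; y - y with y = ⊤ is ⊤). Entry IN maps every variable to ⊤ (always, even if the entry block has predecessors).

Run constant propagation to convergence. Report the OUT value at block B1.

Answer: {a: ⊤, b: ⊤, c: ⊤, d: 2, e: ⊤, f: ⊤}

Working:
Per-block solution:
  B0:  IN=(all ⊤)  OUT=(all ⊤)
  B1:  IN=(all ⊤)  OUT={d:2; rest ⊤}
  B2:  IN={d:2; rest ⊤}  OUT={d:3; rest ⊤}
  B3:  IN={d:3; rest ⊤}  OUT={d:3, f:-1; rest ⊤}
  B4:  IN={d:3, f:-1; rest ⊤}  OUT={a:0, d:3, e:2, f:-1; rest ⊤}
  B5:  IN={a:0, d:3, e:2, f:-1; rest ⊤}  OUT={a:0, b:1, e:2, f:-1; rest ⊤}

Merge at B1: IN[B1] = OUT[B0] ⊔ OUT[B3] = {a: ⊤, b: ⊤, c: ⊤, d: ⊤, e: ⊤, f: ⊤}
Applying B1's transfer function to that IN value gives OUT[B1] (row B1 above).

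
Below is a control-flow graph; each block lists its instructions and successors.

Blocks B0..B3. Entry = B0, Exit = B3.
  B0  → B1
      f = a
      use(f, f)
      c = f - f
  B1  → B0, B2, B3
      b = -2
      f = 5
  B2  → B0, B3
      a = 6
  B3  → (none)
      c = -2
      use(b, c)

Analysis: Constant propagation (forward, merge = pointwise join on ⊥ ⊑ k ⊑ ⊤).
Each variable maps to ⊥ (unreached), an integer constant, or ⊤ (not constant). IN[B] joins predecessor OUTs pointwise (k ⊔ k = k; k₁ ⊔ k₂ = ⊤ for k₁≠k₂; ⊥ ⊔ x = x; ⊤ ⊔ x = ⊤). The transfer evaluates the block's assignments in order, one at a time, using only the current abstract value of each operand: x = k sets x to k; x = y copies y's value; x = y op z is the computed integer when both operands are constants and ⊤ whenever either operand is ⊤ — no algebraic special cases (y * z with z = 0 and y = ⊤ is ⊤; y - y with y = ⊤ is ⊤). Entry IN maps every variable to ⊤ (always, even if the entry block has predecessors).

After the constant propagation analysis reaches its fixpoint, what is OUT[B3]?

Answer: {a: ⊤, b: -2, c: -2, d: ⊤, e: ⊤, f: 5}

Trace:
Converged values:
  B0:   IN=(all ⊤)   OUT=(all ⊤)
  B1:   IN=(all ⊤)   OUT={b:-2, f:5; rest ⊤}
  B2:   IN={b:-2, f:5; rest ⊤}   OUT={a:6, b:-2, f:5; rest ⊤}
  B3:   IN={b:-2, f:5; rest ⊤}   OUT={b:-2, c:-2, f:5; rest ⊤}

Merge at B3: IN[B3] = OUT[B1] ⊔ OUT[B2] = {a: ⊤, b: -2, c: ⊤, d: ⊤, e: ⊤, f: 5}
Applying B3's transfer function to that IN value gives OUT[B3] (row B3 above).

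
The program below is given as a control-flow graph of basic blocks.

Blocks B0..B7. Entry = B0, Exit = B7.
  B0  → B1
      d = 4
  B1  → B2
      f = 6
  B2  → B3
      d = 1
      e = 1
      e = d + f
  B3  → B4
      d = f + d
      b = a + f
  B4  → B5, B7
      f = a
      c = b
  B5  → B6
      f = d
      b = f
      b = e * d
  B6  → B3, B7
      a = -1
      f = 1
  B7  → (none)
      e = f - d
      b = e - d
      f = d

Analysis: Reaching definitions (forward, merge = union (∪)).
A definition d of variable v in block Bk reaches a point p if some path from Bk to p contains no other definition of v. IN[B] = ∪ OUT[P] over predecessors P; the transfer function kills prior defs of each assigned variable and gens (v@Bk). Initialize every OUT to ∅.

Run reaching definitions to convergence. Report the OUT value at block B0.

Answer: {d@B0}

Derivation:
Converged values:
  B0: | IN={} | OUT={d@B0}
  B1: | IN={d@B0} | OUT={d@B0, f@B1}
  B2: | IN={d@B0, f@B1} | OUT={d@B2, e@B2, f@B1}
  B3: | IN={a@B6, b@B5, c@B4, d@B2, d@B3, e@B2, f@B1, f@B6} | OUT={a@B6, b@B3, c@B4, d@B3, e@B2, f@B1, f@B6}
  B4: | IN={a@B6, b@B3, c@B4, d@B3, e@B2, f@B1, f@B6} | OUT={a@B6, b@B3, c@B4, d@B3, e@B2, f@B4}
  B5: | IN={a@B6, b@B3, c@B4, d@B3, e@B2, f@B4} | OUT={a@B6, b@B5, c@B4, d@B3, e@B2, f@B5}
  B6: | IN={a@B6, b@B5, c@B4, d@B3, e@B2, f@B5} | OUT={a@B6, b@B5, c@B4, d@B3, e@B2, f@B6}
  B7: | IN={a@B6, b@B3, b@B5, c@B4, d@B3, e@B2, f@B4, f@B6} | OUT={a@B6, b@B7, c@B4, d@B3, e@B7, f@B7}

B0 is the boundary node: IN[B0] = {}
Applying B0's transfer function to that IN value gives OUT[B0] (row B0 above).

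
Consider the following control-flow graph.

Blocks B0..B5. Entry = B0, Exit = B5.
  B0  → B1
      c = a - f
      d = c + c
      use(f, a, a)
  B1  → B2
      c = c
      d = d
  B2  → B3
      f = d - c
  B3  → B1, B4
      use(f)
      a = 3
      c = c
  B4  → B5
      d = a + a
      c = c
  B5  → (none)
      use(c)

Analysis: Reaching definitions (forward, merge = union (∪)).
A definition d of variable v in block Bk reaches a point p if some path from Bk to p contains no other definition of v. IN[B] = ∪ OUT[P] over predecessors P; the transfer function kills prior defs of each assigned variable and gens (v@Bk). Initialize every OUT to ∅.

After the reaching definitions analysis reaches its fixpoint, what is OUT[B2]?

Per-block solution:
  B0: | IN={} | OUT={c@B0, d@B0}
  B1: | IN={a@B3, c@B0, c@B3, d@B0, d@B1, f@B2} | OUT={a@B3, c@B1, d@B1, f@B2}
  B2: | IN={a@B3, c@B1, d@B1, f@B2} | OUT={a@B3, c@B1, d@B1, f@B2}
  B3: | IN={a@B3, c@B1, d@B1, f@B2} | OUT={a@B3, c@B3, d@B1, f@B2}
  B4: | IN={a@B3, c@B3, d@B1, f@B2} | OUT={a@B3, c@B4, d@B4, f@B2}
  B5: | IN={a@B3, c@B4, d@B4, f@B2} | OUT={a@B3, c@B4, d@B4, f@B2}

Merge at B2: IN[B2] = OUT[B1] = {a@B3, c@B1, d@B1, f@B2}
Applying B2's transfer function to that IN value gives OUT[B2] (row B2 above).

Answer: {a@B3, c@B1, d@B1, f@B2}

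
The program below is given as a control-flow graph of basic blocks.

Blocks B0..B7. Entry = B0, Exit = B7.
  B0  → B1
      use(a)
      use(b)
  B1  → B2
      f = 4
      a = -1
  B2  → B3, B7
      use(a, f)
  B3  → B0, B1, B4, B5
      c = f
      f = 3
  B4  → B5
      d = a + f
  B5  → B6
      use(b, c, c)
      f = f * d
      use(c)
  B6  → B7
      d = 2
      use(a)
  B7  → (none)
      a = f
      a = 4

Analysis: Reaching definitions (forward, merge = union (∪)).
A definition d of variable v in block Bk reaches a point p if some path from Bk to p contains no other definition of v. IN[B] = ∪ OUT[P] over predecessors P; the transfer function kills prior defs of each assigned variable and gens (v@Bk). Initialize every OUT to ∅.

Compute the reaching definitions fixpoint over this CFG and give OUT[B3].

Per-block solution:
  B0:  IN={a@B1, c@B3, f@B3}  OUT={a@B1, c@B3, f@B3}
  B1:  IN={a@B1, c@B3, f@B3}  OUT={a@B1, c@B3, f@B1}
  B2:  IN={a@B1, c@B3, f@B1}  OUT={a@B1, c@B3, f@B1}
  B3:  IN={a@B1, c@B3, f@B1}  OUT={a@B1, c@B3, f@B3}
  B4:  IN={a@B1, c@B3, f@B3}  OUT={a@B1, c@B3, d@B4, f@B3}
  B5:  IN={a@B1, c@B3, d@B4, f@B3}  OUT={a@B1, c@B3, d@B4, f@B5}
  B6:  IN={a@B1, c@B3, d@B4, f@B5}  OUT={a@B1, c@B3, d@B6, f@B5}
  B7:  IN={a@B1, c@B3, d@B6, f@B1, f@B5}  OUT={a@B7, c@B3, d@B6, f@B1, f@B5}

Merge at B3: IN[B3] = OUT[B2] = {a@B1, c@B3, f@B1}
Applying B3's transfer function to that IN value gives OUT[B3] (row B3 above).

Answer: {a@B1, c@B3, f@B3}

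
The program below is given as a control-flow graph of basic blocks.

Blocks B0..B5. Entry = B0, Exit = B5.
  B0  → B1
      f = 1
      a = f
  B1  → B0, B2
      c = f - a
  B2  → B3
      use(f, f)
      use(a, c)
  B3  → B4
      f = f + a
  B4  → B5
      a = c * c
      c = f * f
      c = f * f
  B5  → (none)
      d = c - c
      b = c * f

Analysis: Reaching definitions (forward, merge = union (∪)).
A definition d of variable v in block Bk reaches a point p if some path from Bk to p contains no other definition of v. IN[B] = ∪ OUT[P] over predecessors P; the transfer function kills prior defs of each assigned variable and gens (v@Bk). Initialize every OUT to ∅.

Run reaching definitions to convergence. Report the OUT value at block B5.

Answer: {a@B4, b@B5, c@B4, d@B5, f@B3}

Derivation:
Converged values:
  B0:  IN={a@B0, c@B1, f@B0}  OUT={a@B0, c@B1, f@B0}
  B1:  IN={a@B0, c@B1, f@B0}  OUT={a@B0, c@B1, f@B0}
  B2:  IN={a@B0, c@B1, f@B0}  OUT={a@B0, c@B1, f@B0}
  B3:  IN={a@B0, c@B1, f@B0}  OUT={a@B0, c@B1, f@B3}
  B4:  IN={a@B0, c@B1, f@B3}  OUT={a@B4, c@B4, f@B3}
  B5:  IN={a@B4, c@B4, f@B3}  OUT={a@B4, b@B5, c@B4, d@B5, f@B3}

Merge at B5: IN[B5] = OUT[B4] = {a@B4, c@B4, f@B3}
Applying B5's transfer function to that IN value gives OUT[B5] (row B5 above).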